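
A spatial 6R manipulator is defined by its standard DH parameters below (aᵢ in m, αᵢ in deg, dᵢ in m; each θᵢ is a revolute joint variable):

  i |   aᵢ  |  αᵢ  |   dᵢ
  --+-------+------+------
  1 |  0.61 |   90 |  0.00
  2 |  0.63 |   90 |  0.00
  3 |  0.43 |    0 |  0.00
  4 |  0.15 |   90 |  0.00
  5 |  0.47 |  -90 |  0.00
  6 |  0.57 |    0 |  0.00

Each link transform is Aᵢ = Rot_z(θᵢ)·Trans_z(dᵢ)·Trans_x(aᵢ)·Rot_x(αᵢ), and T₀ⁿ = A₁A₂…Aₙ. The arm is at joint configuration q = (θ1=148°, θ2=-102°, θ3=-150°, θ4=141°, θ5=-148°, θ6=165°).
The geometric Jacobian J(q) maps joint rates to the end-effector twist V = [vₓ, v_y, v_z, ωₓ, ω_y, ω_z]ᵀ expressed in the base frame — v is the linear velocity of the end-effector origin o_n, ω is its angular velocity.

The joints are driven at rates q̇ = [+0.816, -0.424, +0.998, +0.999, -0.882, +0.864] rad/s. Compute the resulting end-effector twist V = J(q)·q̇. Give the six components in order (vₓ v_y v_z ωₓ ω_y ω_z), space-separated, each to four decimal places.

-0.1467 -0.8128 0.0030 1.3518 -0.4019 0.5016

o_n = [-0.4492, 0.1587, -0.4766]
J₁: ẑ×o_n = [-0.1587, -0.4492, 0.0000], ω = ẑ
J2: z=[0.5299, 0.8480, 0.0000] o=[-0.5173, 0.3233, 0.0000] → [-0.4042, 0.2526, -0.1450, 0.5299, 0.8480, 0.0000]
J3: z=[0.8295, -0.5183, 0.2079] o=[-0.4062, 0.2538, -0.6162] → [-0.0526, -0.1248, -0.1012, 0.8295, -0.5183, 0.2079]
J4: z=[0.8295, -0.5183, 0.2079] o=[-0.5858, 0.1125, -0.2520] → [0.1068, 0.2147, 0.1091, 0.8295, -0.5183, 0.2079]
J5: z=[-0.5510, -0.8204, 0.1530] o=[-0.5721, 0.0763, -0.3969] → [0.0528, -0.0251, 0.0555, -0.5510, -0.8204, 0.1530]
J6: z=[-0.6551, 0.3116, -0.6883] o=[-0.8151, 0.3017, -0.0636] → [-0.2271, -0.5224, -0.0204, -0.6551, 0.3116, -0.6883]
V = J·q̇ = [-0.1467, -0.8128, 0.0030, 1.3518, -0.4019, 0.5016]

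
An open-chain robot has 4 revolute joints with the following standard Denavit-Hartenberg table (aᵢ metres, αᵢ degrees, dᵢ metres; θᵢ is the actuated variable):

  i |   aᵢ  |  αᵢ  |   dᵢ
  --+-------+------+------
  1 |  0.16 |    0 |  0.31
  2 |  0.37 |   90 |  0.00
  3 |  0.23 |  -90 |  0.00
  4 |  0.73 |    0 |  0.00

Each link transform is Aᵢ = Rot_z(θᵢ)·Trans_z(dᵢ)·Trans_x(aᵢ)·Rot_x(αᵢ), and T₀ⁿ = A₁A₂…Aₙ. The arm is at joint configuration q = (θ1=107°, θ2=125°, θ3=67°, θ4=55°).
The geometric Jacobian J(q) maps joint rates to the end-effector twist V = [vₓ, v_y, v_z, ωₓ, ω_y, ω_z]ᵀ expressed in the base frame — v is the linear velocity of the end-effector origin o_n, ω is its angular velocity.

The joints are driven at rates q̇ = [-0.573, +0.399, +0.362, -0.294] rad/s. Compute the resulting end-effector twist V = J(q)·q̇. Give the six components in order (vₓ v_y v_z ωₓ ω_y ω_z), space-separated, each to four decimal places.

o_n = [0.0406, -0.7064, 0.9071]
J₁: ẑ×o_n = [0.7064, 0.0406, -0.0000], ω = ẑ
J2: z=[0.0000, 0.0000, 1.0000] o=[-0.0468, 0.1530, 0.3100] → [0.8595, 0.0874, -0.0000, 0.0000, 0.0000, 1.0000]
J3: z=[-0.7880, 0.6157, 0.0000] o=[-0.2746, -0.1386, 0.3100] → [0.3676, 0.4706, 0.2535, -0.7880, 0.6157, 0.0000]
J4: z=[0.5667, 0.7254, 0.3907] o=[-0.3299, -0.2094, 0.5217] → [0.4738, -0.0737, -0.5504, 0.5667, 0.7254, 0.3907]
V = J·q̇ = [-0.0681, 0.2036, 0.2536, -0.4519, 0.0096, -0.2889]

-0.0681 0.2036 0.2536 -0.4519 0.0096 -0.2889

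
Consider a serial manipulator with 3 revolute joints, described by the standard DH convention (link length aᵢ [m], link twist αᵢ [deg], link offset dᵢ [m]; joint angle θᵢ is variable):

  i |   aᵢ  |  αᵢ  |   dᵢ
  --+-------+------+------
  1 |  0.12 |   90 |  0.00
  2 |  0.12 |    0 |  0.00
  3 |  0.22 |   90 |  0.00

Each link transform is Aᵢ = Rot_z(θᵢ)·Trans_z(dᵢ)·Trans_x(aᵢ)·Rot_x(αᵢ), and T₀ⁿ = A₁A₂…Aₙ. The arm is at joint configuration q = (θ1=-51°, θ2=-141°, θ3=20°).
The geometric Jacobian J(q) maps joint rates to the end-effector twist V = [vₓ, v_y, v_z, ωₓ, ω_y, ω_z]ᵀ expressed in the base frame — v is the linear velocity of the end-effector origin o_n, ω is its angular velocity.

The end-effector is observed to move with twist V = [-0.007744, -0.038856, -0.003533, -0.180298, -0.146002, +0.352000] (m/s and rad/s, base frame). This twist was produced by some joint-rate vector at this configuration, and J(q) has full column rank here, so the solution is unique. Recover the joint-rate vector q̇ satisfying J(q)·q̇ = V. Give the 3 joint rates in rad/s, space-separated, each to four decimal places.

0.3520 -0.2440 0.4760

o_n = [-0.0545, 0.0673, -0.2641]
J₁: ẑ×o_n = [-0.0673, -0.0545, 0.0000], ω = ẑ
J2: z=[-0.7771, -0.6293, 0.0000] o=[0.0755, -0.0933, 0.0000] → [0.1662, -0.2052, -0.2066, -0.7771, -0.6293, 0.0000]
J3: z=[-0.7771, -0.6293, 0.0000] o=[0.0168, -0.0208, -0.0755] → [0.1187, -0.1466, -0.1133, -0.7771, -0.6293, 0.0000]
q̇ = J⁺·V = [0.3520, -0.2440, 0.4760]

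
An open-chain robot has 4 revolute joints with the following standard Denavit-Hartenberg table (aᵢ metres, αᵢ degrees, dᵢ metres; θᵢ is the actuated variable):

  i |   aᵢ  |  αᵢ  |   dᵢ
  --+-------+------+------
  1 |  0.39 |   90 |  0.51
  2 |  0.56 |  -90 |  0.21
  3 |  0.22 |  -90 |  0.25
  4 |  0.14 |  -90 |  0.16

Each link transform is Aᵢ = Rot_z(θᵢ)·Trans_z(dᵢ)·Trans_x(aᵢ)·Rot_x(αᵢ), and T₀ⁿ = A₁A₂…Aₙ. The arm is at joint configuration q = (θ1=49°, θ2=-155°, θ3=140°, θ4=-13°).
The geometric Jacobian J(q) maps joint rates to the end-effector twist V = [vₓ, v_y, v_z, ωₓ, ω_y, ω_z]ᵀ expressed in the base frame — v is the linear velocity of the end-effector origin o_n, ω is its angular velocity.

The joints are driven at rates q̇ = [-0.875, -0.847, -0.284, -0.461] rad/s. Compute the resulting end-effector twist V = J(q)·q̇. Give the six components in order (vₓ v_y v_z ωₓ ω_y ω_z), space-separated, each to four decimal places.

o_n = [0.3025, 0.1903, 0.1771]
J₁: ẑ×o_n = [-0.1903, 0.3025, 0.0000], ω = ẑ
J2: z=[0.7547, -0.6561, 0.0000] o=[0.2559, 0.2943, 0.5100] → [0.2184, 0.2513, -0.0479, 0.7547, -0.6561, 0.0000]
J3: z=[0.2773, 0.3190, -0.9063] o=[0.0814, -0.2265, 0.2733] → [0.3470, -0.1737, 0.0450, 0.2773, 0.3190, -0.9063]
J4: z=[0.9603, -0.0629, 0.2717] o=[0.1442, 0.0613, 0.1180] → [-0.0388, -0.0137, 0.1338, 0.9603, -0.0629, 0.2717]
V = J·q̇ = [-0.0992, -0.4219, -0.0339, -1.1607, 0.4941, -0.7428]

-0.0992 -0.4219 -0.0339 -1.1607 0.4941 -0.7428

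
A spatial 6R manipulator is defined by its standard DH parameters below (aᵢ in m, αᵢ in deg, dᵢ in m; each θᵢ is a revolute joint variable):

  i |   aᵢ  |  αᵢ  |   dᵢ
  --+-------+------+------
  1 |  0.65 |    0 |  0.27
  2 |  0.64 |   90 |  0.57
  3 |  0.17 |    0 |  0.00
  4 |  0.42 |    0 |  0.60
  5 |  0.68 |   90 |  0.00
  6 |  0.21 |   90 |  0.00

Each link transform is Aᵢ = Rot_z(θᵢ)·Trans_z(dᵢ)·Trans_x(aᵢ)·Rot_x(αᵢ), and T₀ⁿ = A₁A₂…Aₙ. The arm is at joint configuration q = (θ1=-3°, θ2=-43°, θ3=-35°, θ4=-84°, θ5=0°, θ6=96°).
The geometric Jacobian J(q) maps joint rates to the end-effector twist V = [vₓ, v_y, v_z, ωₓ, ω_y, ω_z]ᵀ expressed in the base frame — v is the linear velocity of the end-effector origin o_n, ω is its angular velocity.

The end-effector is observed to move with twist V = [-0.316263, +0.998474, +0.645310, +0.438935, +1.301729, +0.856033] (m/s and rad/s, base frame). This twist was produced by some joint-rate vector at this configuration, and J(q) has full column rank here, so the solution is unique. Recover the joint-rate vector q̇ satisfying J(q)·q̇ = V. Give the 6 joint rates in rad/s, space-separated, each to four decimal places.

o_n = [0.2455, -0.7805, -0.2004]
J₁: ẑ×o_n = [0.7805, 0.2455, -0.0000], ω = ẑ
J2: z=[0.0000, 0.0000, 1.0000] o=[0.6491, -0.0340, 0.2700] → [0.7465, -0.4036, 0.0000, 0.0000, 0.0000, 1.0000]
J3: z=[-0.7193, -0.6947, 0.0000] o=[1.0937, -0.4944, 0.8400] → [0.7227, -0.7484, -0.3834, -0.7193, -0.6947, 0.0000]
J4: z=[-0.7193, -0.6947, 0.0000] o=[1.1904, -0.5946, 0.7425] → [0.6550, -0.6783, -0.5226, -0.7193, -0.6947, 0.0000]
J5: z=[-0.7193, -0.6947, 0.0000] o=[0.6174, -0.8649, 0.3752] → [0.3998, -0.4140, -0.3190, -0.7193, -0.6947, 0.0000]
J6: z=[-0.6076, 0.6291, 0.4848] o=[0.3884, -0.6277, -0.2196] → [0.0861, -0.0576, 0.1827, -0.6076, 0.6291, 0.4848]
q̇ = J⁺·V = [0.6740, -0.1680, -0.5600, -0.4330, -0.2270, 0.7220]

0.6740 -0.1680 -0.5600 -0.4330 -0.2270 0.7220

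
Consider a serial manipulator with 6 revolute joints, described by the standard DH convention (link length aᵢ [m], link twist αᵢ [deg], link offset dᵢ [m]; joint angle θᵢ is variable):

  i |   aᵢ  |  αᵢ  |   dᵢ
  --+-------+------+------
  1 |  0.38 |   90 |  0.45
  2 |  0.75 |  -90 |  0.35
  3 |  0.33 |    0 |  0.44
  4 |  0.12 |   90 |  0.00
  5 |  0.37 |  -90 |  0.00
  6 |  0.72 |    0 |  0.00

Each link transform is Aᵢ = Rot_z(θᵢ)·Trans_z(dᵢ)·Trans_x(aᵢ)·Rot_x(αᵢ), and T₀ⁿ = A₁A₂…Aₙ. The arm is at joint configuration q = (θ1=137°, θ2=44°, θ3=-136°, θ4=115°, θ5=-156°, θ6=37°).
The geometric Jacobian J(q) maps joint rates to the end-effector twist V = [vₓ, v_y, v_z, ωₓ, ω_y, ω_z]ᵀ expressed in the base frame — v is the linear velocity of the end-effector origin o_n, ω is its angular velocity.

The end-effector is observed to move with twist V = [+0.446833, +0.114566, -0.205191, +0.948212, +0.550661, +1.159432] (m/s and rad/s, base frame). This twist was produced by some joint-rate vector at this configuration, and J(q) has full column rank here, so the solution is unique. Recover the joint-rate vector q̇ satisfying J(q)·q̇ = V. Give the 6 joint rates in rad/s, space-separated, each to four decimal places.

o_n = [-0.2985, 0.1530, 0.4719]
J₁: ẑ×o_n = [-0.1530, -0.2985, 0.0000], ω = ẑ
J2: z=[0.6820, 0.7314, 0.0000] o=[-0.2779, 0.2592, 0.4500] → [0.0160, -0.0150, -0.0574, 0.6820, 0.7314, 0.0000]
J3: z=[0.5080, -0.4738, 0.7193] o=[-0.4338, 0.8831, 0.9710] → [0.7616, 0.3509, -0.3068, 0.5080, -0.4738, 0.7193]
J4: z=[0.5080, -0.4738, 0.7193] o=[0.0710, 0.7258, 1.1226] → [0.7203, 0.0648, -0.4661, 0.5080, -0.4738, 0.7193]
J5: z=[0.8252, 0.5070, -0.2489] o=[0.0414, 0.8122, 1.2004] → [-0.5334, 0.6858, -0.3717, 0.8252, 0.5070, -0.2489]
J6: z=[-0.5645, 0.7257, -0.3934] o=[0.0483, 0.6401, 0.8730] → [-0.4827, -0.0900, 0.5266, -0.5645, 0.7257, -0.3934]
q̇ = J⁺·V = [0.5950, 0.8860, 0.7560, 0.3450, 0.0940, 0.5190]

0.5950 0.8860 0.7560 0.3450 0.0940 0.5190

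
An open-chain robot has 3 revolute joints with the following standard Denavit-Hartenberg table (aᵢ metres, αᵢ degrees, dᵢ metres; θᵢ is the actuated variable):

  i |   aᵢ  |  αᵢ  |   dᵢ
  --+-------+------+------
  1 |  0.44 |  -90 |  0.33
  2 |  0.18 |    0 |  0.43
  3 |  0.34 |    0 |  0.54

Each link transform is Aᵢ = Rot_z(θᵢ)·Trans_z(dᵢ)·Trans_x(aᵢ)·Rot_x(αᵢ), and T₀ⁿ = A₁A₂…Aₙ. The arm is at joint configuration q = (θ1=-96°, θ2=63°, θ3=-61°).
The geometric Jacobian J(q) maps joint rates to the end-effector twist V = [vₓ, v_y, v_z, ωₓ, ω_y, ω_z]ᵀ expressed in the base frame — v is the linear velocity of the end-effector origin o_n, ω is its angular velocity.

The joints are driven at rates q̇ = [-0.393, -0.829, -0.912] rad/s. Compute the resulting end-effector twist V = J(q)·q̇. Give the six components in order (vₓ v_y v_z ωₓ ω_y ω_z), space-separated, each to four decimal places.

-0.3926 -0.4965 0.6593 -1.7315 0.1820 -0.3930

o_n = [0.8746, -0.9582, 0.1578]
J₁: ẑ×o_n = [0.9582, 0.8746, -0.0000], ω = ẑ
J2: z=[0.9945, -0.1045, 0.0000] o=[-0.0460, -0.4376, 0.3300] → [0.0180, 0.1713, -0.4215, 0.9945, -0.1045, 0.0000]
J3: z=[0.9945, -0.1045, 0.0000] o=[0.3731, -0.5638, 0.1696] → [0.0012, 0.0118, -0.3398, 0.9945, -0.1045, 0.0000]
V = J·q̇ = [-0.3926, -0.4965, 0.6593, -1.7315, 0.1820, -0.3930]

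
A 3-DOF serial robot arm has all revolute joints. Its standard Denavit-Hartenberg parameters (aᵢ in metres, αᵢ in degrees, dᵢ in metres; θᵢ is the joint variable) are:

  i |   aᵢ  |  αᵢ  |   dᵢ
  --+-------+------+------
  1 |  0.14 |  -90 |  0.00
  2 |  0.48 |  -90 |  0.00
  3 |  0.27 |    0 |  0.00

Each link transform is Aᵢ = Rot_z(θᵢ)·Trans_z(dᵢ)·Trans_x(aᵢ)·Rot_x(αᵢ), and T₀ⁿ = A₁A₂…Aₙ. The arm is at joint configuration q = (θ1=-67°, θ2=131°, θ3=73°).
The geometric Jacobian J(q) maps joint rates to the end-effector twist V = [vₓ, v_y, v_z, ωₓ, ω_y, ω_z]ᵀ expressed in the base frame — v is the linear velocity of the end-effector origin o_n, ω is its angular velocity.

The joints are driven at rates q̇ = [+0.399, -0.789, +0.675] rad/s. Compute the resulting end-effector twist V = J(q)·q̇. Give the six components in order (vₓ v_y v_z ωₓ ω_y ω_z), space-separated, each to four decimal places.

0.0827 -0.5626 -0.1578 -0.9253 0.1606 0.8418

o_n = [-0.3263, 0.1078, -0.4218]
J₁: ẑ×o_n = [-0.1078, -0.3263, 0.0000], ω = ẑ
J2: z=[0.9205, 0.3907, 0.0000] o=[0.0547, -0.1289, 0.0000] → [-0.1648, 0.3883, 0.3667, 0.9205, 0.3907, 0.0000]
J3: z=[-0.2949, 0.6947, 0.6561] o=[-0.0683, 0.1610, -0.3623] → [-0.0065, -0.1868, 0.1949, -0.2949, 0.6947, 0.6561]
V = J·q̇ = [0.0827, -0.5626, -0.1578, -0.9253, 0.1606, 0.8418]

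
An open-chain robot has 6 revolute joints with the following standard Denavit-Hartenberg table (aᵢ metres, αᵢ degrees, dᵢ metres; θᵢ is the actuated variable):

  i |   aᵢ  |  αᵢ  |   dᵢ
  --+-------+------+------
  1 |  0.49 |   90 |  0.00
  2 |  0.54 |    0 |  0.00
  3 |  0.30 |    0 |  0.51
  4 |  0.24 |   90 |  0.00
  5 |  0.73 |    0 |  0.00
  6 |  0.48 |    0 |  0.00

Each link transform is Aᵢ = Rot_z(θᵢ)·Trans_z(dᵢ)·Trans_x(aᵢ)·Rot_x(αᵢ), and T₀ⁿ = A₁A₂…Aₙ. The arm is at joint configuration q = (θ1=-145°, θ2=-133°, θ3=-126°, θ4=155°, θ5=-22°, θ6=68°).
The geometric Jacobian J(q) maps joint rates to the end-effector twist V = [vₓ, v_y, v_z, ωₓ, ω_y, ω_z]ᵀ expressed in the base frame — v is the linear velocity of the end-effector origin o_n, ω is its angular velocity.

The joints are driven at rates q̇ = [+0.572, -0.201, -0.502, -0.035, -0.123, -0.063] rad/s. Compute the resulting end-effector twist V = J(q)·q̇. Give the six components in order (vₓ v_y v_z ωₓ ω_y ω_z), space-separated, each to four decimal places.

0.3675 0.2462 0.3078 0.2755 -0.7081 0.5270

o_n = [-0.1388, 0.6131, -1.3136]
J₁: ẑ×o_n = [-0.6131, -0.1388, 0.0000], ω = ẑ
J2: z=[-0.5736, 0.8192, 0.0000] o=[-0.4014, -0.2811, 0.0000] → [-1.0760, -0.7534, -0.7280, -0.5736, 0.8192, 0.0000]
J3: z=[-0.5736, 0.8192, 0.0000] o=[-0.0997, -0.0698, -0.3949] → [-0.7525, -0.5269, -0.3597, -0.5736, 0.8192, 0.0000]
J4: z=[-0.5736, 0.8192, 0.0000] o=[-0.3453, 0.3808, -0.1004] → [-0.9937, -0.6958, -0.3025, -0.5736, 0.8192, 0.0000]
J5: z=[0.7948, 0.5565, 0.2419] o=[-0.2978, 0.4141, -0.3333] → [-0.5937, 0.8176, 0.0697, 0.7948, 0.5565, 0.2419]
J6: z=[0.7948, 0.5565, 0.2419] o=[-0.0068, 0.2840, -0.9901] → [-0.2597, 0.2252, 0.3350, 0.7948, 0.5565, 0.2419]
V = J·q̇ = [0.3675, 0.2462, 0.3078, 0.2755, -0.7081, 0.5270]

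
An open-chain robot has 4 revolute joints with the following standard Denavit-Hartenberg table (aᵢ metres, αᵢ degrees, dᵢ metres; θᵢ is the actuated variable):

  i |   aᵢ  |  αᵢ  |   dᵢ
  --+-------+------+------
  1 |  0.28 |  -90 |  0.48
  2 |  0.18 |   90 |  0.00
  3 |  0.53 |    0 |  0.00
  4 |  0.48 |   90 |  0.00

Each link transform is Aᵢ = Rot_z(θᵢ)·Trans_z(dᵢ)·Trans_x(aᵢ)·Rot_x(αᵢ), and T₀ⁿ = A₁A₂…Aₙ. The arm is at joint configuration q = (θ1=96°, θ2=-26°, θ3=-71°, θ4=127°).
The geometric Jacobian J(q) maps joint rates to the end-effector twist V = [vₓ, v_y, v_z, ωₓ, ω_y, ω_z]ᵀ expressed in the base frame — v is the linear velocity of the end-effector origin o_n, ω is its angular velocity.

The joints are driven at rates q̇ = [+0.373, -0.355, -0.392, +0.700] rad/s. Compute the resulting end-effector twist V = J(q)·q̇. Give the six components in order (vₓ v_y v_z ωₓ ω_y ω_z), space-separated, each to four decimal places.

-0.2898 -0.3772 0.0583 0.3672 -0.0972 0.6498

o_n = [0.0150, 0.8443, 0.7522]
J₁: ẑ×o_n = [-0.8443, 0.0150, 0.0000], ω = ẑ
J2: z=[-0.9945, -0.1045, 0.0000] o=[-0.0293, 0.2785, 0.4800] → [-0.0285, 0.2707, -0.5581, -0.9945, -0.1045, 0.0000]
J3: z=[0.0458, -0.4360, 0.8988] o=[-0.0462, 0.4394, 0.5589] → [-0.4482, 0.0461, 0.0452, 0.0458, -0.4360, 0.8988]
J4: z=[0.0458, -0.4360, 0.8988] o=[0.4360, 0.6460, 0.6345] → [-0.2296, -0.3838, -0.1744, 0.0458, -0.4360, 0.8988]
V = J·q̇ = [-0.2898, -0.3772, 0.0583, 0.3672, -0.0972, 0.6498]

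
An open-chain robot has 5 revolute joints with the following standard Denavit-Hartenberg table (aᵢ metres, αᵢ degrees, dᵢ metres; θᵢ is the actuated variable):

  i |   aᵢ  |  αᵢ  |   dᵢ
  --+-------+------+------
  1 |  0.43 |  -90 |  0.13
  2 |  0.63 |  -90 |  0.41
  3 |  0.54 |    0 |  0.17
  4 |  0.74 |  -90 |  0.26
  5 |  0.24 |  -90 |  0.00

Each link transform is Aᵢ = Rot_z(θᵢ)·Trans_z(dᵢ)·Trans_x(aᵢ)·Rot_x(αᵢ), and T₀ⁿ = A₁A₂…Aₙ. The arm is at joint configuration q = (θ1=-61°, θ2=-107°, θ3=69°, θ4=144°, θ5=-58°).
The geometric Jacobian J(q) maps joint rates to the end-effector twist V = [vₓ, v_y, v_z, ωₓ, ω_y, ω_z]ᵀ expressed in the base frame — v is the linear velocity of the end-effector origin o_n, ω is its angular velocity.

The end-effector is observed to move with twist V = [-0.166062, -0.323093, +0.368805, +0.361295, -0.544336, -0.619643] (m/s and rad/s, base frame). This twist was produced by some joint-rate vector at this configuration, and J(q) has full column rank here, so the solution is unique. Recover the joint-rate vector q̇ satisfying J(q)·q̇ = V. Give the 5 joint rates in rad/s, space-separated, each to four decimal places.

o_n = [0.8193, -0.6980, 0.4073]
J₁: ẑ×o_n = [0.6980, 0.8193, -0.0000], ω = ẑ
J2: z=[0.8746, 0.4848, 0.0000] o=[0.2085, -0.3761, 0.1300] → [0.1344, -0.2425, -0.5777, 0.8746, 0.4848, 0.0000]
J3: z=[0.4636, -0.8364, 0.2924] o=[0.4778, -0.0162, 0.7325] → [0.4713, 0.2506, -0.0304, 0.4636, -0.8364, 0.2924]
J4: z=[0.4636, -0.8364, 0.2924] o=[0.0882, -0.3533, 0.9672] → [0.5691, 0.4734, 0.4517, 0.4636, -0.8364, 0.2924]
J5: z=[0.6563, 0.5459, 0.5208] o=[0.6492, -0.5341, 0.4498] → [0.0622, 0.1165, -0.2004, 0.6563, 0.5459, 0.5208]
q̇ = J⁺·V = [-0.8290, 0.0370, -0.1760, 0.8600, 0.0180]

-0.8290 0.0370 -0.1760 0.8600 0.0180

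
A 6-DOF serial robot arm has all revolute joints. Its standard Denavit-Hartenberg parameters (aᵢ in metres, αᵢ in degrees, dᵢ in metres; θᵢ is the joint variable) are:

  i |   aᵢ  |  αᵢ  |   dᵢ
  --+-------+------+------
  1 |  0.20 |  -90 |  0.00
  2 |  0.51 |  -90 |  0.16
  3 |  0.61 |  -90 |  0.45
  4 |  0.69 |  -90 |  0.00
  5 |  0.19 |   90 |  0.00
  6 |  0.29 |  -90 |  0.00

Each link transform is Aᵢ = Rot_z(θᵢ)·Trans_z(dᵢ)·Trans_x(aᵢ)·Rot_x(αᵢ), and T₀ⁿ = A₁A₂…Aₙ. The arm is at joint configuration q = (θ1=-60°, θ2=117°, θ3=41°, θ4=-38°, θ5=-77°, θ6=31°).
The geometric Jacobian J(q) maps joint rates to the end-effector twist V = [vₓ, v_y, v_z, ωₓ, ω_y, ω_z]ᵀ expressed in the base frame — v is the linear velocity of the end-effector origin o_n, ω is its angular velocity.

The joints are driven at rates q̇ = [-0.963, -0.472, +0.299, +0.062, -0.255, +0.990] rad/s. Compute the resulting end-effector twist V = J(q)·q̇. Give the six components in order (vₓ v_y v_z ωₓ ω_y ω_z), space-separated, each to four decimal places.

o_n = [-1.4359, 0.4255, -0.7233]
J₁: ẑ×o_n = [-0.4255, -1.4359, 0.0000], ω = ẑ
J2: z=[0.8660, 0.5000, 0.0000] o=[0.1000, -0.1732, 0.0000] → [-0.3616, 0.6264, 1.2864, 0.8660, 0.5000, 0.0000]
J3: z=[-0.4455, 0.7716, 0.4540] o=[0.1228, 0.1073, -0.4544] → [-0.3519, -0.8274, 1.0610, -0.4455, 0.7716, 0.4540]
J4: z=[-0.5047, -0.6353, 0.5846] o=[-0.5288, 0.4355, -0.6603] → [0.0458, -0.5620, -0.5712, -0.5047, -0.6353, 0.5846]
J5: z=[-0.1042, -0.6273, -0.7718] o=[-1.1201, 0.7462, -0.8331] → [-0.3164, 0.2551, -0.1647, -0.1042, -0.6273, -0.7718]
J6: z=[0.7215, -0.5818, 0.3755] o=[-1.2501, 0.6479, -0.7356] → [0.0763, -0.0786, -0.2685, 0.7215, -0.5818, 0.3755]
V = J·q̇ = [0.6343, 0.6620, -0.5492, 0.1676, -0.4606, -0.2225]

0.6343 0.6620 -0.5492 0.1676 -0.4606 -0.2225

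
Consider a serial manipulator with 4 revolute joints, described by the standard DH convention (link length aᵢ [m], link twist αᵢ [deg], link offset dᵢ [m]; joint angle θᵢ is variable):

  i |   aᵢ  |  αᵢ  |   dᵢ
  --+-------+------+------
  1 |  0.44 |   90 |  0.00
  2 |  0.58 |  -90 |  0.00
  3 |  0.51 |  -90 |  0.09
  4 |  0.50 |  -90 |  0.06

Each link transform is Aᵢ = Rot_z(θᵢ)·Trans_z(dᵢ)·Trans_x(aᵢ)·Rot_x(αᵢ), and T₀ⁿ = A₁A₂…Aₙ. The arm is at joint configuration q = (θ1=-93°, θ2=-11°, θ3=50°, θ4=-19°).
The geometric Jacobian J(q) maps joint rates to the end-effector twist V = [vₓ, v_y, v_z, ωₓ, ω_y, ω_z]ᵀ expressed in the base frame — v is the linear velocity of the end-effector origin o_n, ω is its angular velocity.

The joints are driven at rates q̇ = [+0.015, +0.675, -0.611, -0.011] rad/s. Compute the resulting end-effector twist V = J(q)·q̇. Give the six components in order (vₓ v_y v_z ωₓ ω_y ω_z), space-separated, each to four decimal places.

o_n = [0.7049, -1.6717, 0.0257]
J₁: ẑ×o_n = [1.6717, 0.7049, -0.0000], ω = ẑ
J2: z=[-0.9986, 0.0523, 0.0000] o=[-0.0230, -0.4394, 0.0000] → [0.0013, 0.0257, 1.1926, -0.9986, 0.0523, 0.0000]
J3: z=[-0.0100, -0.1905, 0.9816] o=[-0.0528, -1.0080, -0.1107] → [0.6256, 0.7451, 0.1510, -0.0100, -0.1905, 0.9816]
J4: z=[0.6813, 0.7173, 0.1462] o=[0.3196, -1.3669, -0.0849] → [0.1239, -0.0190, -0.4840, 0.6813, 0.7173, 0.1462]
V = J·q̇ = [-0.3576, -0.4272, 0.7180, -0.6755, 0.1439, -0.5864]

-0.3576 -0.4272 0.7180 -0.6755 0.1439 -0.5864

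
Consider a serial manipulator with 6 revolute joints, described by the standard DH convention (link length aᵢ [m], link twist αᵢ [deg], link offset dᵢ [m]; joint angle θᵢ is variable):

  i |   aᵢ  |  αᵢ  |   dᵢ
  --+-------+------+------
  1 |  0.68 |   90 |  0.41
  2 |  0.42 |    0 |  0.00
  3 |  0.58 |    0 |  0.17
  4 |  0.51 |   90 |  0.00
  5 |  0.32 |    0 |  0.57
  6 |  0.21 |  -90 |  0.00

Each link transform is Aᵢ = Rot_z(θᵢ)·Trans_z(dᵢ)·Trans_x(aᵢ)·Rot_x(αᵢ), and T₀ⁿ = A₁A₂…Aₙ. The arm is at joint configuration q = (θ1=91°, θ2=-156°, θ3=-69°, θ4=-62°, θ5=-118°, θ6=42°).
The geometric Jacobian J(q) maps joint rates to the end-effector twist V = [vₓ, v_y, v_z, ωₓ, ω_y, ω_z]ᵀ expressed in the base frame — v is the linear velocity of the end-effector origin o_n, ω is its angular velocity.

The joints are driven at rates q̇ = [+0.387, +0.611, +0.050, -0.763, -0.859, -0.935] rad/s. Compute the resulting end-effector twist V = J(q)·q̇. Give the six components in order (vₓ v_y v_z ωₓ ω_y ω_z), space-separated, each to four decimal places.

o_n = [-0.3259, 0.5457, 0.8753]
J₁: ẑ×o_n = [-0.5457, -0.3259, 0.0000], ω = ẑ
J2: z=[0.9998, 0.0175, 0.0000] o=[-0.0119, 0.6799, 0.4100] → [0.0081, -0.4652, -0.1287, 0.9998, 0.0175, 0.0000]
J3: z=[0.9998, 0.0175, 0.0000] o=[-0.0052, 0.2963, 0.2392] → [0.0111, -0.6360, 0.2550, 0.9998, 0.0175, 0.0000]
J4: z=[0.9998, 0.0175, 0.0000] o=[0.1720, -0.1108, 0.6493] → [0.0039, -0.2259, 0.6651, 0.9998, 0.0175, 0.0000]
J5: z=[-0.0167, 0.9562, -0.2924] o=[0.1694, 0.0383, 1.1370] → [-0.1019, 0.1404, 0.4651, -0.0167, 0.9562, -0.2924]
J6: z=[-0.0167, 0.9562, -0.2924] o=[-0.1219, 0.5344, 0.8267] → [0.0498, 0.0605, 0.1949, -0.0167, 0.9562, -0.2924]
V = J·q̇ = [-0.1677, -0.4469, -1.1550, -0.0720, -1.7171, 0.9115]

-0.1677 -0.4469 -1.1550 -0.0720 -1.7171 0.9115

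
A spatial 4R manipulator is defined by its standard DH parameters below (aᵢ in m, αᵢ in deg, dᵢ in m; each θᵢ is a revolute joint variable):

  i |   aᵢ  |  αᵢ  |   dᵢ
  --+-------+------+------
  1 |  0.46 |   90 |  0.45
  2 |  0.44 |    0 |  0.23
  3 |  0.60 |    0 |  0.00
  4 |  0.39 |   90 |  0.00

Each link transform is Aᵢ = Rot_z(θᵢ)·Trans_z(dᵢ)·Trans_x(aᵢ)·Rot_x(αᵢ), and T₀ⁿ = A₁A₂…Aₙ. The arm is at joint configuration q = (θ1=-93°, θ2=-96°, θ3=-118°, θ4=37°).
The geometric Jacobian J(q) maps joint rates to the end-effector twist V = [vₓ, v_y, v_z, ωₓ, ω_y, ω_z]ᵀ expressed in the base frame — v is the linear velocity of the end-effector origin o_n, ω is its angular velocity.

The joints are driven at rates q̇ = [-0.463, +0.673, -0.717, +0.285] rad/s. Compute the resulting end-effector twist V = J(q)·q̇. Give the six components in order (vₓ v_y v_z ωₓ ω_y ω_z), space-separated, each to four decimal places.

o_n = [-0.2049, 0.4843, 0.3275]
J₁: ẑ×o_n = [-0.4843, -0.2049, 0.0000], ω = ẑ
J2: z=[-0.9986, 0.0523, 0.0000] o=[-0.0241, -0.4594, 0.4500] → [-0.0064, -0.1223, -0.9329, -0.9986, 0.0523, 0.0000]
J3: z=[-0.9986, 0.0523, 0.0000] o=[-0.2514, -0.4014, 0.0124] → [0.0165, 0.3147, -0.8869, -0.9986, 0.0523, 0.0000]
J4: z=[-0.9986, 0.0523, 0.0000] o=[-0.2253, 0.0953, 0.3479] → [-0.0011, -0.0204, -0.3895, -0.9986, 0.0523, 0.0000]
V = J·q̇ = [0.2078, -0.2189, -0.1029, -0.2407, 0.0126, -0.4630]

0.2078 -0.2189 -0.1029 -0.2407 0.0126 -0.4630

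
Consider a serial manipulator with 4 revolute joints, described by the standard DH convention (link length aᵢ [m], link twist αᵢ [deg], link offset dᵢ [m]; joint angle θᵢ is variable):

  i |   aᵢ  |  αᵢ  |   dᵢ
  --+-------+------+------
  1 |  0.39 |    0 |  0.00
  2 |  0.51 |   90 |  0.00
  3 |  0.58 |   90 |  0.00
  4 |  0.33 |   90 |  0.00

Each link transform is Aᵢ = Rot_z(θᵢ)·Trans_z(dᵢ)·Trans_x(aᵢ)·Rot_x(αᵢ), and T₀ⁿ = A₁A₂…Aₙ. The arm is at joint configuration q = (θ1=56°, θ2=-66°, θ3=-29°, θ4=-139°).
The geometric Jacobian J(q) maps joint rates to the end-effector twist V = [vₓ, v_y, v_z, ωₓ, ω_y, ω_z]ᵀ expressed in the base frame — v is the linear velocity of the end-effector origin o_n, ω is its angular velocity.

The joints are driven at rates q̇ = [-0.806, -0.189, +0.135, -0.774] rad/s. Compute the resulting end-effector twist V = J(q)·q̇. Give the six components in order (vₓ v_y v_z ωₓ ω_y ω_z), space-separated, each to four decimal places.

o_n = [1.0430, 0.3977, -0.1604]
J₁: ẑ×o_n = [-0.3977, 1.0430, 0.0000], ω = ẑ
J2: z=[0.0000, 0.0000, 1.0000] o=[0.2181, 0.3233, 0.0000] → [-0.0744, 0.8249, 0.0000, 0.0000, 0.0000, 1.0000]
J3: z=[-0.1736, -0.9848, 0.0000] o=[0.7203, 0.2348, 0.0000] → [0.1580, -0.0279, 0.2895, -0.1736, -0.9848, 0.0000]
J4: z=[-0.4774, 0.0842, -0.8746] o=[1.2199, 0.1467, -0.2812] → [0.2297, 0.2124, -0.1050, -0.4774, 0.0842, -0.8746]
V = J·q̇ = [0.1781, -1.1647, 0.1203, 0.3461, -0.1981, -0.3180]

0.1781 -1.1647 0.1203 0.3461 -0.1981 -0.3180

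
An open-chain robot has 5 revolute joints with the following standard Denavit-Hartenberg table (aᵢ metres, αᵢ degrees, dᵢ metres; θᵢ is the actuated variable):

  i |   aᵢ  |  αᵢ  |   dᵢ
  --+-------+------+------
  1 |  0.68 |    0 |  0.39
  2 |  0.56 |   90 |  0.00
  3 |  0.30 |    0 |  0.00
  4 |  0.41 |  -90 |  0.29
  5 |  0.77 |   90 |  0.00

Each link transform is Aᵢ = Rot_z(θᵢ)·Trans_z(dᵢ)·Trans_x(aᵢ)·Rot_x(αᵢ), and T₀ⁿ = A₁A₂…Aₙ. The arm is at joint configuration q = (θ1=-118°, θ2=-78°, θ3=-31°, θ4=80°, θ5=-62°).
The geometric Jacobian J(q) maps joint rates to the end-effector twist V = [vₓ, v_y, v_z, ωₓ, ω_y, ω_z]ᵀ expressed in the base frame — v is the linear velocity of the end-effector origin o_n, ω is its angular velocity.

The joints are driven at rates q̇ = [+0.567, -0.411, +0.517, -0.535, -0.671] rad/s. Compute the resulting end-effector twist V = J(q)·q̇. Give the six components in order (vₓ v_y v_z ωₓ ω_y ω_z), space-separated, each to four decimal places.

o_n = [-1.3239, 0.6966, 0.8177]
J₁: ẑ×o_n = [-0.6966, -1.3239, 0.0000], ω = ẑ
J2: z=[0.0000, 0.0000, 1.0000] o=[-0.3192, -0.6004, 0.3900] → [-1.2970, -1.0047, 0.0000, 0.0000, 0.0000, 1.0000]
J3: z=[0.2756, 0.9613, 0.0000] o=[-0.8575, -0.4460, 0.3900] → [0.4112, -0.1179, 0.7633, 0.2756, 0.9613, 0.0000]
J4: z=[0.2756, 0.9613, 0.0000] o=[-1.1047, -0.3752, 0.2355] → [0.5597, -0.1605, 0.5061, 0.2756, 0.9613, 0.0000]
J5: z=[0.7255, -0.2080, 0.6561] o=[-1.2834, -0.0223, 0.5449] → [-0.5284, -0.2245, 0.5131, 0.7255, -0.2080, 0.6561]
V = J·q̇ = [0.4058, -0.1622, -0.2205, -0.4918, 0.1223, -0.2842]

0.4058 -0.1622 -0.2205 -0.4918 0.1223 -0.2842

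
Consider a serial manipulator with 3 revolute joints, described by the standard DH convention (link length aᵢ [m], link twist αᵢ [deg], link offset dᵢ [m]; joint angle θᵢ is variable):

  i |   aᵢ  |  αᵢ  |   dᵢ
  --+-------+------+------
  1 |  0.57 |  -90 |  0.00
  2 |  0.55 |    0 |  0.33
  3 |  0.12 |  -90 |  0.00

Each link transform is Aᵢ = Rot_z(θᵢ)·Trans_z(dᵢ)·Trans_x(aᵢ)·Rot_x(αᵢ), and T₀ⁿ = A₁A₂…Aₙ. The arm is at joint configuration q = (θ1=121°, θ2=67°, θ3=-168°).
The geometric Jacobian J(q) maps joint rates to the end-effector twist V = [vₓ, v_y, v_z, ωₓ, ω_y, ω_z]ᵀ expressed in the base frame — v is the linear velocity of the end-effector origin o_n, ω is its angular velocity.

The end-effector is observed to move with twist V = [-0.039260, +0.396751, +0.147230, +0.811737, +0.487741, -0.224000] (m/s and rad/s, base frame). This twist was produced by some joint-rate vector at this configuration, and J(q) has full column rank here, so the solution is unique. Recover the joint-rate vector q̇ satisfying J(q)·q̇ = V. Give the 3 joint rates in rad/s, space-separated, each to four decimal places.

-0.2240 -0.7860 -0.1610

o_n = [-0.6753, 0.4832, -0.3885]
J₁: ẑ×o_n = [-0.4832, -0.6753, 0.0000], ω = ẑ
J2: z=[-0.8572, -0.5150, 0.0000] o=[-0.2936, 0.4886, 0.0000] → [0.2001, -0.3330, -0.1920, -0.8572, -0.5150, 0.0000]
J3: z=[-0.8572, -0.5150, 0.0000] o=[-0.6871, 0.5028, -0.5063] → [-0.0607, 0.1010, 0.0229, -0.8572, -0.5150, 0.0000]
q̇ = J⁺·V = [-0.2240, -0.7860, -0.1610]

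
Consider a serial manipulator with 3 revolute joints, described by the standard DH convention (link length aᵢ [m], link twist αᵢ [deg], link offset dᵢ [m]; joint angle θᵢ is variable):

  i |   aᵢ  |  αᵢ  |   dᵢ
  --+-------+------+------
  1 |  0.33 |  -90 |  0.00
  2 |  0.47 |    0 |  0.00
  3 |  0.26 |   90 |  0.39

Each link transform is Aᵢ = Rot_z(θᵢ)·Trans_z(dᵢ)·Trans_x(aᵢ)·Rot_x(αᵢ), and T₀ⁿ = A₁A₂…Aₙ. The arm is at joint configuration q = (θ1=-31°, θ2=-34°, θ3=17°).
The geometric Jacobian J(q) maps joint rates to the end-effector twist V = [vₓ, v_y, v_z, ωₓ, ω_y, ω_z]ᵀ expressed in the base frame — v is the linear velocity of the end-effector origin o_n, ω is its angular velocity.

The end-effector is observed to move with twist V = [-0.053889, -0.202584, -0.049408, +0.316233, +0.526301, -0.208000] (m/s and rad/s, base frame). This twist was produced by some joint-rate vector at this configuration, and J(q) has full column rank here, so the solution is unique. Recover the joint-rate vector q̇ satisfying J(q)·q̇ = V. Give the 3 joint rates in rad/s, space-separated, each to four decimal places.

o_n = [1.0308, -0.1644, 0.3388]
J₁: ẑ×o_n = [0.1644, 1.0308, -0.0000], ω = ẑ
J2: z=[0.5150, 0.8572, 0.0000] o=[0.2829, -0.1700, 0.0000] → [0.2904, -0.1745, -0.6383, 0.5150, 0.8572, 0.0000]
J3: z=[0.5150, 0.8572, 0.0000] o=[0.6169, -0.3706, 0.2628] → [0.0652, -0.0392, -0.2486, 0.5150, 0.8572, 0.0000]
q̇ = J⁺·V = [-0.2080, -0.2650, 0.8790]

-0.2080 -0.2650 0.8790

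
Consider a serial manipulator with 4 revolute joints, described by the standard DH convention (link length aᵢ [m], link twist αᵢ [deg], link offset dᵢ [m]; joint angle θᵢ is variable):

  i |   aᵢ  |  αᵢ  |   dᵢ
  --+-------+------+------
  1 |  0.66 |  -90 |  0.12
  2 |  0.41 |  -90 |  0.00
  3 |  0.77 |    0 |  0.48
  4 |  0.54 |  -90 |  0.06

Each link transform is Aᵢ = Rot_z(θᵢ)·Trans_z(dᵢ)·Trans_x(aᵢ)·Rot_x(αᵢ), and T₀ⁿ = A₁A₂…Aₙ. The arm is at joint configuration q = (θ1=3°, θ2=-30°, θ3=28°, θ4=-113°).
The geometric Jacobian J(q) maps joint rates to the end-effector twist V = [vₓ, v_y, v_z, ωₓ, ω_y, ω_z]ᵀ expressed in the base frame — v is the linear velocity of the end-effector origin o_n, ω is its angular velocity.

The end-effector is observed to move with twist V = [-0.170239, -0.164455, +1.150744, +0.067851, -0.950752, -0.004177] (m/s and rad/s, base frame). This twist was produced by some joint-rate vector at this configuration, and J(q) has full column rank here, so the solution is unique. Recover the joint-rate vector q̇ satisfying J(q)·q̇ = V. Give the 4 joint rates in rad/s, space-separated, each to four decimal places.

0.0270 -0.9530 0.3020 -0.2660

o_n = [1.9028, 0.2764, 0.2208]
J₁: ẑ×o_n = [-0.2764, 1.9028, 0.0000], ω = ẑ
J2: z=[-0.0523, 0.9986, 0.0000] o=[0.6591, 0.0345, 0.1200] → [0.1007, 0.0053, -1.2546, -0.0523, 0.9986, 0.0000]
J3: z=[0.4993, 0.0262, -0.8660] o=[1.0137, 0.0531, 0.3250] → [0.1906, -0.7179, 0.0882, 0.4993, 0.0262, -0.8660]
J4: z=[0.4993, 0.0262, -0.8660] o=[1.8602, -0.2645, 0.2492] → [0.4677, -0.0226, 0.2690, 0.4993, 0.0262, -0.8660]
q̇ = J⁺·V = [0.0270, -0.9530, 0.3020, -0.2660]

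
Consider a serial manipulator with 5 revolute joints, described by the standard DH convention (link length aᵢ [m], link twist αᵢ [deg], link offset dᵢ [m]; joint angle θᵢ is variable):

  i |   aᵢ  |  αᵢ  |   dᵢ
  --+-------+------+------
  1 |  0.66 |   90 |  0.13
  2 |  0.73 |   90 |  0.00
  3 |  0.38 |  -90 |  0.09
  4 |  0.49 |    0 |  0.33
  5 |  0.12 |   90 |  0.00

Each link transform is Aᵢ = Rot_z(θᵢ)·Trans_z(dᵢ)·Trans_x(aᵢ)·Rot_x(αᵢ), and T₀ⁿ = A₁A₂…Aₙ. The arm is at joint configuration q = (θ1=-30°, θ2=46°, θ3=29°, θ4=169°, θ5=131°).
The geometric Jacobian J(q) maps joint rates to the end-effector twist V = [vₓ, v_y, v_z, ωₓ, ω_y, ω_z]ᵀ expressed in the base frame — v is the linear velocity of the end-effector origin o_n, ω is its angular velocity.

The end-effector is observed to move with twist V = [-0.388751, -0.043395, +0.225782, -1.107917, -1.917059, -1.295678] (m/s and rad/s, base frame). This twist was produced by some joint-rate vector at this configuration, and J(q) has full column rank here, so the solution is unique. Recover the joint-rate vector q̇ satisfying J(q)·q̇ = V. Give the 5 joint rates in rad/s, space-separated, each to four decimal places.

o_n = [0.8211, -0.7844, 0.4445]
J₁: ẑ×o_n = [0.7844, 0.8211, -0.0000], ω = ẑ
J2: z=[-0.5000, -0.8660, 0.0000] o=[0.5716, -0.3300, 0.1300] → [-0.2723, 0.1572, 0.4433, -0.5000, -0.8660, 0.0000]
J3: z=[0.6230, -0.3597, -0.6947] o=[1.0107, -0.5836, 0.6551] → [-0.0638, 0.2630, -0.1933, 0.6230, -0.3597, -0.6947]
J4: z=[-0.7290, -0.5891, -0.3487] o=[1.1746, -0.8909, 0.8317] → [0.2652, -0.1590, -0.2859, -0.7290, -0.5891, -0.3487]
J5: z=[-0.7290, -0.5891, -0.3487] o=[0.7393, -0.7036, 0.4789] → [-0.0079, -0.0536, 0.1071, -0.7290, -0.5891, -0.3487]
q̇ = J⁺·V = [-0.2870, 0.9040, 0.7000, 0.5090, 0.9890]

-0.2870 0.9040 0.7000 0.5090 0.9890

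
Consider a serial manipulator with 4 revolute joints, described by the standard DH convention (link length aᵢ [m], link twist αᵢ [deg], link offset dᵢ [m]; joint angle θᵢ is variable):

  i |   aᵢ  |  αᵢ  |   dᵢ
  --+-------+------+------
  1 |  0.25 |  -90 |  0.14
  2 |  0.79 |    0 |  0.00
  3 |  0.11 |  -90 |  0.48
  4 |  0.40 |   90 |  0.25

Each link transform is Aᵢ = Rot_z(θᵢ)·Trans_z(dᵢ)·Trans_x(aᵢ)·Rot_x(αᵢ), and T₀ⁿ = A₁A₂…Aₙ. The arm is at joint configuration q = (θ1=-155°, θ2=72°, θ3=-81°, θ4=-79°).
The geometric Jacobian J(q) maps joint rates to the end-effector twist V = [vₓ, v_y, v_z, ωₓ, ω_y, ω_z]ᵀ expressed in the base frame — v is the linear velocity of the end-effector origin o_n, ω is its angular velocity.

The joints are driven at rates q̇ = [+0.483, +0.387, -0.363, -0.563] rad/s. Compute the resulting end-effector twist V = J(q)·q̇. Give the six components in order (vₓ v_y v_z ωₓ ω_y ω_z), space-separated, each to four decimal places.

o_n = [-0.2813, -1.0940, -0.8291]
J₁: ẑ×o_n = [1.0940, -0.2813, 0.0000], ω = ẑ
J2: z=[0.4226, -0.9063, 0.0000] o=[-0.2266, -0.1057, 0.1400] → [0.8783, 0.4096, -0.4673, 0.4226, -0.9063, 0.0000]
J3: z=[0.4226, -0.9063, 0.0000] o=[-0.4478, -0.2088, -0.6113] → [0.1974, 0.0920, -0.2231, 0.4226, -0.9063, 0.0000]
J4: z=[-0.1418, -0.0661, -0.9877] o=[-0.3434, -0.6898, -0.5941] → [-0.3837, -0.0947, 0.0614, -0.1418, -0.0661, -0.9877]
V = J·q̇ = [1.0127, 0.0426, -0.1344, 0.0900, 0.0155, 1.0391]

1.0127 0.0426 -0.1344 0.0900 0.0155 1.0391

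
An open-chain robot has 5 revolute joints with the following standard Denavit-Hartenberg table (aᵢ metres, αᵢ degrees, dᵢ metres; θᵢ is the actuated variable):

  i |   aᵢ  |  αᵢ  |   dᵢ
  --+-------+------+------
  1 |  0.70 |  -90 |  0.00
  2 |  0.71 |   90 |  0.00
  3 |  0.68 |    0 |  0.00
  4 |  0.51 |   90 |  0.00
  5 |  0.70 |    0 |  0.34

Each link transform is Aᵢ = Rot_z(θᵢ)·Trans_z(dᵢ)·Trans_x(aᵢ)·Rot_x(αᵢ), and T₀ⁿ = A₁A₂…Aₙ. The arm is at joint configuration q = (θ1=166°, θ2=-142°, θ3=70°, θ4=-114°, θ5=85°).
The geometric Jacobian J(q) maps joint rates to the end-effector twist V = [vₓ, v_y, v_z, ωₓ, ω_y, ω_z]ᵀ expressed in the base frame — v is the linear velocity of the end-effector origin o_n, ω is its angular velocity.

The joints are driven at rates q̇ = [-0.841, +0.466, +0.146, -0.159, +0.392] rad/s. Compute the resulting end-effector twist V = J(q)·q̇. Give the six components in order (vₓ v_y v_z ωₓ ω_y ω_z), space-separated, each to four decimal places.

o_n = [0.5921, -0.1453, 0.1383]
J₁: ẑ×o_n = [0.1453, 0.5921, -0.0000], ω = ẑ
J2: z=[-0.2419, -0.9703, 0.0000] o=[-0.6792, 0.1693, 0.0000] → [-0.1342, 0.0335, 1.3096, -0.2419, -0.9703, 0.0000]
J3: z=[0.5974, -0.1489, -0.7880] o=[-0.1363, 0.0340, 0.4371] → [-0.0968, -0.3955, 0.0014, 0.5974, -0.1489, -0.7880]
J4: z=[0.5974, -0.1489, -0.7880] o=[-0.1131, -0.6304, 0.5803] → [0.4481, -0.2916, 0.3948, 0.5974, -0.1489, -0.7880]
J5: z=[-0.3571, 0.8304, -0.4277] o=[0.2531, -0.3565, 0.8062] → [-0.4643, -0.3835, -0.3569, -0.3571, 0.8304, -0.4277]
V = J·q̇ = [-0.4521, -0.6440, 0.4078, -0.2605, -0.1247, -0.9984]

-0.4521 -0.6440 0.4078 -0.2605 -0.1247 -0.9984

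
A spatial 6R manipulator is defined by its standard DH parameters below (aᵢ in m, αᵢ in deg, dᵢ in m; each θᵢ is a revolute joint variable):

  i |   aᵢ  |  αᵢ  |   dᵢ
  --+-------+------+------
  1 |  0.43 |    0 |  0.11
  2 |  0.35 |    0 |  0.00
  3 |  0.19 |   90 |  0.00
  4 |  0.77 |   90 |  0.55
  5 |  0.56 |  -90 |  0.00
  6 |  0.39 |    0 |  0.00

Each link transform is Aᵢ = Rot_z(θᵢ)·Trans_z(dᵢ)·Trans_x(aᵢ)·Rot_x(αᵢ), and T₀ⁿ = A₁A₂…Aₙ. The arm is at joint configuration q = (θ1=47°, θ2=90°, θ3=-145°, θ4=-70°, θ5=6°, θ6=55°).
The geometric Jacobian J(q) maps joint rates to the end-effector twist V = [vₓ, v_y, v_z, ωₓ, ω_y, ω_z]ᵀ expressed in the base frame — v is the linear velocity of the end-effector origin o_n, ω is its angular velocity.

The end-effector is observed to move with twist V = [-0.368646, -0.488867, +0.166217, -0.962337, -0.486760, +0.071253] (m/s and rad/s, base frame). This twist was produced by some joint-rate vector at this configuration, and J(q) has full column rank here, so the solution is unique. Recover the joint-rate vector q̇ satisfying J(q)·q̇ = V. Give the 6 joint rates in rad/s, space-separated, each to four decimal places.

0.0680 0.5350 -0.3120 -0.3000 0.9070 0.9210

o_n = [0.9595, -0.2146, -1.2367]
J₁: ẑ×o_n = [0.2146, 0.9595, -0.0000], ω = ẑ
J2: z=[0.0000, 0.0000, 1.0000] o=[0.2933, 0.3145, 0.1100] → [0.5290, 0.6663, -0.0000, 0.0000, 0.0000, 1.0000]
J3: z=[0.0000, 0.0000, 1.0000] o=[0.0373, 0.5532, 0.1100] → [0.7677, 0.9223, -0.0000, 0.0000, 0.0000, 1.0000]
J4: z=[-0.1392, -0.9903, 0.0000] o=[0.2254, 0.5267, 0.1100] → [1.3336, -0.1874, 0.8301, -0.1392, -0.9903, 0.0000]
J5: z=[-0.9305, 0.1308, -0.3420] o=[0.4097, -0.0546, -0.6136] → [-0.1362, -0.7679, 0.0770, -0.9305, 0.1308, -0.3420]
J6: z=[-0.1738, -0.9799, 0.0982] o=[0.5902, -0.1390, -1.1369] → [0.1052, 0.0189, 0.3751, -0.1738, -0.9799, 0.0982]
q̇ = J⁺·V = [0.0680, 0.5350, -0.3120, -0.3000, 0.9070, 0.9210]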